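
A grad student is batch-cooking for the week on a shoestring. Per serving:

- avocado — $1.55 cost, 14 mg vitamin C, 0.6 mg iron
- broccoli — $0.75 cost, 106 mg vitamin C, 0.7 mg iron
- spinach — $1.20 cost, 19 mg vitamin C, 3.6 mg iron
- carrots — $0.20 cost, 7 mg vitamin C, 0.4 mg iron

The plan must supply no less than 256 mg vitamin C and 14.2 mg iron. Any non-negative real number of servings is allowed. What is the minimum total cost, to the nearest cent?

At the optimum either one food covers both requirements or two foods hit both targets exactly; no other combination can be cheaper.
avocado only: max(256/14, 14.2/0.6) = 23.67 servings → $36.68.
broccoli only: max(256/106, 14.2/0.7) = 20.29 servings → $15.21.
spinach only: max(256/19, 14.2/3.6) = 13.47 servings → $16.17.
carrots only: max(256/7, 14.2/0.4) = 36.57 servings → $7.31.
avocado + broccoli: the both-tight solution has a negative serving — not a feasible corner.
avocado + spinach with both tight: 16.71 servings and 1.159 servings → $27.30.
avocado + carrots with both tight: 2.143 servings and 32.29 servings → $9.78.
broccoli + spinach with both tight: 1.77 servings and 3.6 servings → $5.65.
broccoli + carrots with both tight: 0.08 servings and 35.36 servings → $7.13.
spinach + carrots: intersection lies outside the first quadrant.
Cheapest feasible corner: $5.65.

$5.65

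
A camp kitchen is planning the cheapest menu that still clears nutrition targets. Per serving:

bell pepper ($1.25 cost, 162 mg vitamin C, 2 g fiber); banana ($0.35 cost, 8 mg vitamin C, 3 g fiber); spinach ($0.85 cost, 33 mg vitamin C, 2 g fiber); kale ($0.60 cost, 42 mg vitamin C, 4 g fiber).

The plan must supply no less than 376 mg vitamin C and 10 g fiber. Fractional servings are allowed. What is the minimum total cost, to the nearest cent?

An LP optimum is at a vertex; with two nutrient constraints at most two foods are used. Check each candidate.
bell pepper only: max(376/162, 10/2) = 5 servings → $6.25.
banana only: max(376/8, 10/3) = 47 servings → $16.45.
spinach only: max(376/33, 10/2) = 11.39 servings → $9.68.
kale only: max(376/42, 10/4) = 8.952 servings → $5.37.
bell pepper + banana with both tight: 2.23 servings and 1.847 servings → $3.43.
bell pepper + spinach with both tight: 1.636 servings and 3.364 servings → $4.90.
bell pepper + kale with both tight: 1.922 servings and 1.539 servings → $3.33.
banana + spinach: the both-tight solution has a negative serving — not a feasible corner.
banana + kale: intersection lies outside the first quadrant.
spinach + kale with both targets exact would need a negative amount; discard.
So the least-cost plan costs $3.33.

$3.33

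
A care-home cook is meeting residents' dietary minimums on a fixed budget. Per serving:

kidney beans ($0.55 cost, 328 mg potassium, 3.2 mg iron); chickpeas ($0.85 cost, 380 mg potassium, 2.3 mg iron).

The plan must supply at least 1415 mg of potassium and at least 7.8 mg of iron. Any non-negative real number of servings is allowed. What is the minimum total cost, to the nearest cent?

An LP optimum is at a vertex; with two nutrient constraints at most two foods are used. Check each candidate.
kidney beans only: max(1415/328, 7.8/3.2) = 4.314 servings → $2.37.
chickpeas only: max(1415/380, 7.8/2.3) = 3.724 servings → $3.17.
kidney beans + chickpeas with both targets exact would need a negative amount; discard.
The minimum over all feasible corners is $2.37.

$2.37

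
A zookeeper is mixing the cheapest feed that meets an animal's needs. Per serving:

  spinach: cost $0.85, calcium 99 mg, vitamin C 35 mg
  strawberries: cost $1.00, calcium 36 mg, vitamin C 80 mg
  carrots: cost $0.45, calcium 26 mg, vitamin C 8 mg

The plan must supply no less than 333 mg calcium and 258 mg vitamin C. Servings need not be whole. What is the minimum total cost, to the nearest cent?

spinach only: max(333/99, 258/35) = 7.371 servings → $6.27.
strawberries only: max(333/36, 258/80) = 9.25 servings → $9.25.
carrots only: max(333/26, 258/8) = 32.25 servings → $14.51.
spinach + strawberries with both tight: 2.605 servings and 2.085 servings → $4.30.
spinach + carrots: the both-tight solution has a negative serving — not a feasible corner.
strawberries + carrots with both tight: 2.257 servings and 9.683 servings → $6.61.
So the least-cost plan costs $4.30.

$4.30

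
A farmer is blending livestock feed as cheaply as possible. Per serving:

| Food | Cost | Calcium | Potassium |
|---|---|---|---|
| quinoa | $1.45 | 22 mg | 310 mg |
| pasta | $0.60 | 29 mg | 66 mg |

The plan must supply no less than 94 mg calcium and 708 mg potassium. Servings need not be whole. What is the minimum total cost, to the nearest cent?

Two binding constraints pin down two serving amounts, so the optimal mix uses at most two foods. The candidates are each food alone (scaled to the tighter of calcium/potassium) and each pair with both constraints tight.
quinoa only: max(94/22, 708/310) = 4.273 servings → $6.20.
pasta only: max(94/29, 708/66) = 10.73 servings → $6.44.
quinoa + pasta with both tight: 1.901 servings and 1.799 servings → $3.84.
The minimum over all feasible corners is $3.84.

$3.84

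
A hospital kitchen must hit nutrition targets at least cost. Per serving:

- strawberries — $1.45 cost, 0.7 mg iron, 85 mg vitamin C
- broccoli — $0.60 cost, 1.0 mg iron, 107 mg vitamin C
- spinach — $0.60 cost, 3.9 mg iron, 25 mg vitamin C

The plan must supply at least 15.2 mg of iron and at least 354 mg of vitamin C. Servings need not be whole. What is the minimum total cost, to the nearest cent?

$3.48

The cheapest plan sits at a corner of the feasible region — with two constraints it uses at most two foods.
strawberries only: max(15.2/0.7, 354/85) = 21.71 servings → $31.49.
broccoli only: max(15.2/1.0, 354/107) = 15.2 servings → $9.12.
spinach only: max(15.2/3.9, 354/25) = 14.16 servings → $8.50.
strawberries + broccoli with both targets exact would need a negative amount; discard.
strawberries + spinach with both tight: 3.187 servings and 3.325 servings → $6.62.
broccoli + spinach with both tight: 2.551 servings and 3.243 servings → $3.48.
Cheapest feasible corner: $3.48.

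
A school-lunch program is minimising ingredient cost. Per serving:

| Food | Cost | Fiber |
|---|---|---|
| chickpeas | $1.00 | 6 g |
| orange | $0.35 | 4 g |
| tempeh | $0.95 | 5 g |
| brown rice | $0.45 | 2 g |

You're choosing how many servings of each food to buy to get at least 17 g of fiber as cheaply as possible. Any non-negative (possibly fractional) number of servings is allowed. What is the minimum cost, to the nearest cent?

Cost per g of fiber: orange $0.0875, chickpeas $0.1667, tempeh $0.1900, brown rice $0.2250.
With no serving limits, use only orange: 17 g / 4 g = 4.25 servings × $0.35 = $1.49.

$1.49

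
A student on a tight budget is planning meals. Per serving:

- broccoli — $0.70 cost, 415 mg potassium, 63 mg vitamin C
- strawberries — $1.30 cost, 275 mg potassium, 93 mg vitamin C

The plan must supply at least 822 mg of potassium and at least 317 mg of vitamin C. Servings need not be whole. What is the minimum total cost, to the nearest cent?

$3.52

broccoli only: max(822/415, 317/63) = 5.032 servings → $3.52.
strawberries only: max(822/275, 317/93) = 3.409 servings → $4.43.
broccoli + strawberries: the both-tight solution has a negative serving — not a feasible corner.
Cheapest feasible corner: $3.52.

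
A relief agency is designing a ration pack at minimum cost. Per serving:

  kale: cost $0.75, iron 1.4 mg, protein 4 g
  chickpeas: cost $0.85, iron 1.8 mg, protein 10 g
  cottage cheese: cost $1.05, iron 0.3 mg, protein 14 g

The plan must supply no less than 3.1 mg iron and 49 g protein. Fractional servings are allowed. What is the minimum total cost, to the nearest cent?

$3.80

Two binding constraints pin down two serving amounts, so the optimal mix uses at most two foods. The candidates are each food alone (scaled to the tighter of iron/protein) and each pair with both constraints tight.
kale only: max(3.1/1.4, 49/4) = 12.25 servings → $9.19.
chickpeas only: max(3.1/1.8, 49/10) = 4.9 servings → $4.17.
cottage cheese only: max(3.1/0.3, 49/14) = 10.33 servings → $10.85.
kale + chickpeas: intersection lies outside the first quadrant.
kale + cottage cheese with both tight: 1.56 servings and 3.054 servings → $4.38.
chickpeas + cottage cheese with both tight: 1.293 servings and 2.577 servings → $3.80.
The minimum over all feasible corners is $3.80.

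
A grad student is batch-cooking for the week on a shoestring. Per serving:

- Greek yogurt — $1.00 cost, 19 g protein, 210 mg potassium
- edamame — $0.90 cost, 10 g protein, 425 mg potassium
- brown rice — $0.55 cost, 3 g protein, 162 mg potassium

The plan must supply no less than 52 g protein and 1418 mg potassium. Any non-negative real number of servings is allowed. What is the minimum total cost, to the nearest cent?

$3.74

Greek yogurt only: max(52/19, 1418/210) = 6.752 servings → $6.75.
edamame only: max(52/10, 1418/425) = 5.2 servings → $4.68.
brown rice only: max(52/3, 1418/162) = 17.33 servings → $9.53.
Greek yogurt + edamame with both tight: 1.326 servings and 2.682 servings → $3.74.
Greek yogurt + brown rice with both tight: 1.703 servings and 6.545 servings → $5.30.
edamame + brown rice: intersection lies outside the first quadrant.
The minimum over all feasible corners is $3.74.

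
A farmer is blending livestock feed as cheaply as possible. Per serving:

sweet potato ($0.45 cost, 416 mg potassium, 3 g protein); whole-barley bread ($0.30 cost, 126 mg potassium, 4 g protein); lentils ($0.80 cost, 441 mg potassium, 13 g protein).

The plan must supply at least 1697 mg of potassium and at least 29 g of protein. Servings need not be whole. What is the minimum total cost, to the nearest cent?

The cheapest plan sits at a corner of the feasible region — with two constraints it uses at most two foods.
sweet potato only: max(1697/416, 29/3) = 9.667 servings → $4.35.
whole-barley bread only: max(1697/126, 29/4) = 13.47 servings → $4.04.
lentils only: max(1697/441, 29/13) = 3.848 servings → $3.08.
sweet potato + whole-barley bread with both tight: 2.437 servings and 5.422 servings → $2.72.
sweet potato + lentils with both tight: 2.27 servings and 1.707 servings → $2.39.
whole-barley bread + lentils with both targets exact would need a negative amount; discard.
So the least-cost plan costs $2.39.

$2.39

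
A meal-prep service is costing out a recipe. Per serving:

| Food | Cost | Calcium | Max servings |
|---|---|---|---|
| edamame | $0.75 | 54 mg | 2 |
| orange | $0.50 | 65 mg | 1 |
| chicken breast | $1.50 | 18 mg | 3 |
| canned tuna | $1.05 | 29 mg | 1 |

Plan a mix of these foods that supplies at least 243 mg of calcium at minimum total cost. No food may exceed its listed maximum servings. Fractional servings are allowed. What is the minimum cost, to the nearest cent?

Cost per mg of calcium: orange $0.0077, edamame $0.0139, canned tuna $0.0362, chicken breast $0.0833.
Take 1 serving of orange: +65.0 mg calcium for $0.50 (total $0.50, still need 178.0 mg).
Take 2 servings of edamame: +108.0 mg calcium for $1.50 (total $2.00, still need 70.0 mg).
Take 1 serving of canned tuna: +29.0 mg calcium for $1.05 (total $3.05, still need 41.0 mg).
Take 2.278 servings of chicken breast: +41.0 mg calcium for $3.42 (total $6.47, still need 0.0 mg).
Greedy by cheapest-per-mg is optimal for a single linear constraint, so the minimum cost is $6.47.

$6.47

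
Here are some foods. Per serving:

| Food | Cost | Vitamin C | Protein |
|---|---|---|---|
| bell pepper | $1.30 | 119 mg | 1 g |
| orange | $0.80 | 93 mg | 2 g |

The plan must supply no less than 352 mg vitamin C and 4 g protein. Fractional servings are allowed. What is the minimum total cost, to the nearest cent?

$3.03

An LP optimum is at a vertex; with two nutrient constraints at most two foods are used. Check each candidate.
bell pepper only: max(352/119, 4/1) = 4 servings → $5.20.
orange only: max(352/93, 4/2) = 3.785 servings → $3.03.
bell pepper + orange with both tight: 2.29 servings and 0.8552 servings → $3.66.
So the least-cost plan costs $3.03.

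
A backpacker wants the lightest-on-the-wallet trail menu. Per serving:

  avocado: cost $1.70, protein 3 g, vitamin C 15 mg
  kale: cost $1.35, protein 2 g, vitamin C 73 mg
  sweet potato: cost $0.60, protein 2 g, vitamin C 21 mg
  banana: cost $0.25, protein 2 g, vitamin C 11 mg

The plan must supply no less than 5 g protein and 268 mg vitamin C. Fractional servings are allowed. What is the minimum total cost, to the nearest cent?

This is a tiny linear program; its minimum lies at a vertex of the feasible set. List the vertices and price them.
avocado only: max(5/3, 268/15) = 17.87 servings → $30.37.
kale only: max(5/2, 268/73) = 3.671 servings → $4.96.
sweet potato only: max(5/2, 268/21) = 12.76 servings → $7.66.
banana only: max(5/2, 268/11) = 24.36 servings → $6.09.
avocado + kale: the both-tight solution has a negative serving — not a feasible corner.
avocado + sweet potato: intersection lies outside the first quadrant.
avocado + banana: intersection lies outside the first quadrant.
kale + sweet potato: the both-tight solution has a negative serving — not a feasible corner.
kale + banana: the both-tight solution has a negative serving — not a feasible corner.
sweet potato + banana: intersection lies outside the first quadrant.
Cheapest feasible corner: $4.96.

$4.96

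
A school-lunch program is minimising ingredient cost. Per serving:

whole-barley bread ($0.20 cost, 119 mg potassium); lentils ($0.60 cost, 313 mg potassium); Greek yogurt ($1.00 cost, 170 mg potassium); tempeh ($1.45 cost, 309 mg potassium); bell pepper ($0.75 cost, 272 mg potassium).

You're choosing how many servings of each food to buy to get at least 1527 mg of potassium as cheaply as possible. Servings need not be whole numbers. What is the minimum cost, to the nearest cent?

$2.57

Cost per mg of potassium: whole-barley bread $0.0017, lentils $0.0019, bell pepper $0.0028, tempeh $0.0047, Greek yogurt $0.0059.
With no serving limits, use only whole-barley bread: 1527 mg / 119 mg = 12.83 servings × $0.20 = $2.57.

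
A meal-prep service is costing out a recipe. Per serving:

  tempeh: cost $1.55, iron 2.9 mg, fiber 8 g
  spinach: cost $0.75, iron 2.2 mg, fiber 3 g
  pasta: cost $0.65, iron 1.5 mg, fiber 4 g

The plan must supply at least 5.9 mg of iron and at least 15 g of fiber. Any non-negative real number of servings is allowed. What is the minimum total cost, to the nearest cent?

$2.50

Two binding constraints pin down two serving amounts, so the optimal mix uses at most two foods. The candidates are each food alone (scaled to the tighter of iron/fiber) and each pair with both constraints tight.
tempeh only: max(5.9/2.9, 15/8) = 2.034 servings → $3.15.
spinach only: max(5.9/2.2, 15/3) = 5 servings → $3.75.
pasta only: max(5.9/1.5, 15/4) = 3.933 servings → $2.56.
tempeh + spinach with both tight: 1.719 servings and 0.4157 servings → $2.98.
tempeh + pasta: intersection lies outside the first quadrant.
spinach + pasta with both tight: 0.2558 servings and 3.558 servings → $2.50.
The minimum over all feasible corners is $2.50.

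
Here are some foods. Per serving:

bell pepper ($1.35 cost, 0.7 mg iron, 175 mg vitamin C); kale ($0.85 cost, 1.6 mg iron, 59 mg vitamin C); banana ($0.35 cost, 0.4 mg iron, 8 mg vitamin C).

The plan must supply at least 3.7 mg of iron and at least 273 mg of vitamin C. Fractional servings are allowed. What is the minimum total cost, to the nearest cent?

The cheapest plan sits at a corner of the feasible region — with two constraints it uses at most two foods.
bell pepper only: max(3.7/0.7, 273/175) = 5.286 servings → $7.14.
kale only: max(3.7/1.6, 273/59) = 4.627 servings → $3.93.
banana only: max(3.7/0.4, 273/8) = 34.12 servings → $11.94.
bell pepper + kale with both tight: 0.9154 servings and 1.912 servings → $2.86.
bell pepper + banana with both tight: 1.236 servings and 7.087 servings → $4.15.
kale + banana: intersection lies outside the first quadrant.
So the least-cost plan costs $2.86.

$2.86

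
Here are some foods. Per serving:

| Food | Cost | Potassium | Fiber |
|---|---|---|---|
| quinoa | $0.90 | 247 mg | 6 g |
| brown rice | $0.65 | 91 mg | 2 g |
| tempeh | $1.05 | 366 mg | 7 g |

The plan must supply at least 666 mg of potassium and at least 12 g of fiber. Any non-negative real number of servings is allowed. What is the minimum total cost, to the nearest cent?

$1.91

Two binding constraints pin down two serving amounts, so the optimal mix uses at most two foods. The candidates are each food alone (scaled to the tighter of potassium/fiber) and each pair with both constraints tight.
quinoa only: max(666/247, 12/6) = 2.696 servings → $2.43.
brown rice only: max(666/91, 12/2) = 7.319 servings → $4.76.
tempeh only: max(666/366, 12/7) = 1.82 servings → $1.91.
quinoa + brown rice: the both-tight solution has a negative serving — not a feasible corner.
quinoa + tempeh: intersection lies outside the first quadrant.
brown rice + tempeh with both targets exact would need a negative amount; discard.
So the least-cost plan costs $1.91.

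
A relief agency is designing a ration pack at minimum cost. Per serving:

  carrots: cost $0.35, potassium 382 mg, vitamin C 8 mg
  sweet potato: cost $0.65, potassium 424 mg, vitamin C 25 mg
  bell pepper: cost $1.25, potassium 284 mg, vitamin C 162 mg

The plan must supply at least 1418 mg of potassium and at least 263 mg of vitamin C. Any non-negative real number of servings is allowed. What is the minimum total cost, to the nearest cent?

For a min-cost LP with two ≥-constraints, a basic feasible solution has at most two positive variables.
carrots only: max(1418/382, 263/8) = 32.88 servings → $11.51.
sweet potato only: max(1418/424, 263/25) = 10.52 servings → $6.84.
bell pepper only: max(1418/284, 263/162) = 4.993 servings → $6.24.
carrots + sweet potato: intersection lies outside the first quadrant.
carrots + bell pepper with both tight: 2.601 servings and 1.495 servings → $2.78.
sweet potato + bell pepper with both tight: 2.517 servings and 1.235 servings → $3.18.
Cheapest feasible corner: $2.78.

$2.78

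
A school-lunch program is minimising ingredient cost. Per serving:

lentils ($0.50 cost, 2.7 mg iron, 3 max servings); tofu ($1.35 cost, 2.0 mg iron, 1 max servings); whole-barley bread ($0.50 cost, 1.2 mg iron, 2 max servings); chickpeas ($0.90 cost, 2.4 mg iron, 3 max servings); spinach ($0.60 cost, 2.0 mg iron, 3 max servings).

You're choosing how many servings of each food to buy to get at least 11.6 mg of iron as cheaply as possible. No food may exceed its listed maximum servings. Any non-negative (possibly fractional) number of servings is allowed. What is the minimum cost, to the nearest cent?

$2.55

Cost per mg of iron: lentils $0.1852, spinach $0.3000, chickpeas $0.3750, whole-barley bread $0.4167, tofu $0.6750.
Take 3 servings of lentils: +8.1 mg iron for $1.50 (total $1.50, still need 3.5 mg).
Take 1.75 servings of spinach: +3.5 mg iron for $1.05 (total $2.55, still need 0.0 mg).
Greedy by cheapest-per-mg is optimal for a single linear constraint, so the minimum cost is $2.55.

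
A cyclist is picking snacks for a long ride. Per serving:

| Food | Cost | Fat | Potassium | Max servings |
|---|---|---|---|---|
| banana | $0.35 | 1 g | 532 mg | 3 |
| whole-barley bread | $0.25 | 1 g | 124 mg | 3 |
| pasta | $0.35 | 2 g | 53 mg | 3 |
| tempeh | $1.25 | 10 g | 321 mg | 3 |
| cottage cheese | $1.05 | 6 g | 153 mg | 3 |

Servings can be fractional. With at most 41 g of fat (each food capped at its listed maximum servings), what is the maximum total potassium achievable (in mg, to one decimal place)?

Potassium per g fat: banana 532, whole-barley bread 124, tempeh 32.1, pasta 26.5, cottage cheese 25.5.
Take 3 servings of banana: uses 3 g fat, +1596.0 mg potassium (running total 1596.0 mg).
Take 3 servings of whole-barley bread: uses 3 g fat, +372.0 mg potassium (running total 1968.0 mg).
Take 3 servings of tempeh: uses 30 g fat, +963.0 mg potassium (running total 2931.0 mg).
Take 2.5 servings of pasta: uses 5 g fat, +132.5 mg potassium (running total 3063.5 mg).
Filling greedily by potassium-per-g fat is optimal for one linear limit, giving 3063.5 mg.

3063.5 mg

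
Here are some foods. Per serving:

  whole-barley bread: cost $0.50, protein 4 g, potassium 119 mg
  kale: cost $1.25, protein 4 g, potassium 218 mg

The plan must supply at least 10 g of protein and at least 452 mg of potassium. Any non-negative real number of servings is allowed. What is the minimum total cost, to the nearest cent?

Minimising a linear cost over {protein ≥ 10, potassium ≥ 452, servings ≥ 0} — the optimum is at a vertex, using one or two foods.
whole-barley bread only: max(10/4, 452/119) = 3.798 servings → $1.90.
kale only: max(10/4, 452/218) = 2.5 servings → $3.12.
whole-barley bread + kale with both tight: 0.9394 servings and 1.561 servings → $2.42.
Cheapest feasible corner: $1.90.

$1.90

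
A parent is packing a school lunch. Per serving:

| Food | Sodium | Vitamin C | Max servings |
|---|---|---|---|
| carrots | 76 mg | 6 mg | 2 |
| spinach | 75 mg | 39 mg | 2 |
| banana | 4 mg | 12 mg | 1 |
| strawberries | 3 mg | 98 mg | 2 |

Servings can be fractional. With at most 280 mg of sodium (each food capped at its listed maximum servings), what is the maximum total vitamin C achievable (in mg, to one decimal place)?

Vitamin C per mg sodium: strawberries 32.67, banana 3, spinach 0.52, carrots 0.07895.
Take 2 servings of strawberries: uses 6 mg sodium, +196.0 mg vitamin C (running total 196.0 mg).
Take 1 serving of banana: uses 4 mg sodium, +12.0 mg vitamin C (running total 208.0 mg).
Take 2 servings of spinach: uses 150 mg sodium, +78.0 mg vitamin C (running total 286.0 mg).
Take 1.579 servings of carrots: uses 120 mg sodium, +9.5 mg vitamin C (running total 295.5 mg).
Greedy by best ratio exhausts the sodium allowance optimally: 295.5 mg.

295.5 mg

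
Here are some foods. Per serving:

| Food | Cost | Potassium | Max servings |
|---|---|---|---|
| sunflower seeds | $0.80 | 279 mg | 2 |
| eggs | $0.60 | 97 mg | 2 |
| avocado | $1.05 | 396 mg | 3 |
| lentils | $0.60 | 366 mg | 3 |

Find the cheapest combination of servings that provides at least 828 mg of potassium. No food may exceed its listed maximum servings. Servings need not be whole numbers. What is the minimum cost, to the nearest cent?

$1.36

Cost per mg of potassium: lentils $0.0016, avocado $0.0027, sunflower seeds $0.0029, eggs $0.0062.
Take 2.262 servings of lentils: +828.0 mg potassium for $1.36 (total $1.36, still need 0.0 mg).
Filling from the cheapest source first is optimal under one linear minimum: $1.36.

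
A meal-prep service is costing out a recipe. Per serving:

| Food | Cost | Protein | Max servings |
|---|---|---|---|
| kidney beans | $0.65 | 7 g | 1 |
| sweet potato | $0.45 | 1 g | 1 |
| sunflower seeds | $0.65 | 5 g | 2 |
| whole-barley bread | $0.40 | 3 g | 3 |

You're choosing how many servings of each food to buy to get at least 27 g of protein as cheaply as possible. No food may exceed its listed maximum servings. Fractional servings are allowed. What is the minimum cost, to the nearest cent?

$3.60

Cost per g of protein: kidney beans $0.0929, sunflower seeds $0.1300, whole-barley bread $0.1333, sweet potato $0.4500.
Take 1 serving of kidney beans: +7.0 g protein for $0.65 (total $0.65, still need 20.0 g).
Take 2 servings of sunflower seeds: +10.0 g protein for $1.30 (total $1.95, still need 10.0 g).
Take 3 servings of whole-barley bread: +9.0 g protein for $1.20 (total $3.15, still need 1.0 g).
Take 1 serving of sweet potato: +1.0 g protein for $0.45 (total $3.60, still need 0.0 g).
Filling from the cheapest source first is optimal under one linear minimum: $3.60.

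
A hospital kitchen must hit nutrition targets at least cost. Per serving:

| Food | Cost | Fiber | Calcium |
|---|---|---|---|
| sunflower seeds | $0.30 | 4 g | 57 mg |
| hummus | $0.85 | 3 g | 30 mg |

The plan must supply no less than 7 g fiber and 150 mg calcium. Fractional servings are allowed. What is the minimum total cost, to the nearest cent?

$0.79

The cheapest plan sits at a corner of the feasible region — with two constraints it uses at most two foods.
sunflower seeds only: max(7/4, 150/57) = 2.632 servings → $0.79.
hummus only: max(7/3, 150/30) = 5 servings → $4.25.
sunflower seeds + hummus: the both-tight solution has a negative serving — not a feasible corner.
The minimum over all feasible corners is $0.79.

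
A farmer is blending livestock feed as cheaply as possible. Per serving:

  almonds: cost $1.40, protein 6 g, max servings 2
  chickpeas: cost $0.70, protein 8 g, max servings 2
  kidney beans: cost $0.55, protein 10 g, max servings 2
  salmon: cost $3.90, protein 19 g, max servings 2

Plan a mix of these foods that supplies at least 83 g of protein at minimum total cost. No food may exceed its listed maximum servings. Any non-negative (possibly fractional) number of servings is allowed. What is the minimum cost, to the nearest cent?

$12.40

Cost per g of protein: kidney beans $0.0550, chickpeas $0.0875, salmon $0.2053, almonds $0.2333.
Take 2 servings of kidney beans: +20.0 g protein for $1.10 (total $1.10, still need 63.0 g).
Take 2 servings of chickpeas: +16.0 g protein for $1.40 (total $2.50, still need 47.0 g).
Take 2 servings of salmon: +38.0 g protein for $7.80 (total $10.30, still need 9.0 g).
Take 1.5 servings of almonds: +9.0 g protein for $2.10 (total $12.40, still need 0.0 g).
Greedy by cheapest-per-g is optimal for a single linear constraint, so the minimum cost is $12.40.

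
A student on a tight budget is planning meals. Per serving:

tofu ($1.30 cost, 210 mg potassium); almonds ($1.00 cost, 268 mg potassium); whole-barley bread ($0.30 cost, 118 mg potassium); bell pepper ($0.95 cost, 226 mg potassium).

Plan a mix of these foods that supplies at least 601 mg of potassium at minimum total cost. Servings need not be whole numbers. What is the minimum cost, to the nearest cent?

$1.53

Cost per mg of potassium: whole-barley bread $0.0025, almonds $0.0037, bell pepper $0.0042, tofu $0.0062.
With no serving limits, use only whole-barley bread: 601 mg / 118 mg = 5.093 servings × $0.30 = $1.53.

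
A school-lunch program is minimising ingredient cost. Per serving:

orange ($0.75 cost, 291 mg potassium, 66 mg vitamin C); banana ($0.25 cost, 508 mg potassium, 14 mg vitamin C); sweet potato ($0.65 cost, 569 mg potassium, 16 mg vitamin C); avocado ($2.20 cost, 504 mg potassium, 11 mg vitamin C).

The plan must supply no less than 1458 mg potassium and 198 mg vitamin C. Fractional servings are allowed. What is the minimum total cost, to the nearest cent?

An LP optimum is at a vertex; with two nutrient constraints at most two foods are used. Check each candidate.
orange only: max(1458/291, 198/66) = 5.01 servings → $3.76.
banana only: max(1458/508, 198/14) = 14.14 servings → $3.54.
sweet potato only: max(1458/569, 198/16) = 12.38 servings → $8.04.
avocado only: max(1458/504, 198/11) = 18 servings → $39.60.
orange + banana with both tight: 2.722 servings and 1.311 servings → $2.37.
orange + sweet potato with both tight: 2.715 servings and 1.174 servings → $2.80.
orange + avocado with both tight: 2.786 servings and 1.284 servings → $4.91.
banana + sweet potato with both targets exact would need a negative amount; discard.
banana + avocado: the both-tight solution has a negative serving — not a feasible corner.
sweet potato + avocado: intersection lies outside the first quadrant.
So the least-cost plan costs $2.37.

$2.37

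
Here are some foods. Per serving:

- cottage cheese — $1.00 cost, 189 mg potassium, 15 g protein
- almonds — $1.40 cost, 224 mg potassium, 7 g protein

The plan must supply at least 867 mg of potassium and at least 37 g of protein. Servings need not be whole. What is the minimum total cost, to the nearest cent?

With two linear requirements the optimum uses one or two foods; enumerate the corners.
cottage cheese only: max(867/189, 37/15) = 4.587 servings → $4.59.
almonds only: max(867/224, 37/7) = 5.286 servings → $7.40.
cottage cheese + almonds with both tight: 1.089 servings and 2.951 servings → $5.22.
So the least-cost plan costs $4.59.

$4.59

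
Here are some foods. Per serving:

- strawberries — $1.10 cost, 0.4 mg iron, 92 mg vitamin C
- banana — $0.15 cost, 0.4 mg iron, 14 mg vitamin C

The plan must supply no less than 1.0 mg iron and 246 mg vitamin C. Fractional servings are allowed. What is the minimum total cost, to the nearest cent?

$2.64

With two linear requirements the optimum uses one or two foods; enumerate the corners.
strawberries only: max(1.0/0.4, 246/92) = 2.674 servings → $2.94.
banana only: max(1.0/0.4, 246/14) = 17.57 servings → $2.64.
strawberries + banana: the both-tight solution has a negative serving — not a feasible corner.
The minimum over all feasible corners is $2.64.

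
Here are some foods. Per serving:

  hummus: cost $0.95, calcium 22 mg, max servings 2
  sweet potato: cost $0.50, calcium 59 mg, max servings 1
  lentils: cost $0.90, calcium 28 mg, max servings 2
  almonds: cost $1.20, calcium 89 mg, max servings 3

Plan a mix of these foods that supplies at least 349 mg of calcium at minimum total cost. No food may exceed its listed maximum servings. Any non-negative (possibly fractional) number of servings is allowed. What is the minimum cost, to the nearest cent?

$4.84

Cost per mg of calcium: sweet potato $0.0085, almonds $0.0135, lentils $0.0321, hummus $0.0432.
Take 1 serving of sweet potato: +59.0 mg calcium for $0.50 (total $0.50, still need 290.0 mg).
Take 3 servings of almonds: +267.0 mg calcium for $3.60 (total $4.10, still need 23.0 mg).
Take 0.8214 servings of lentils: +23.0 mg calcium for $0.74 (total $4.84, still need 0.0 mg).
Filling from the cheapest source first is optimal under one linear minimum: $4.84.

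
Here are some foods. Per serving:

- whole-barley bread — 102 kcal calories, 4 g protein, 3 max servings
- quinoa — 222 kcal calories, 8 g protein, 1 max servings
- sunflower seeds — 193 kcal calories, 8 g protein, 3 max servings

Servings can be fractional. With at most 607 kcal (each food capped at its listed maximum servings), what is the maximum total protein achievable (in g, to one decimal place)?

Protein per kcal: sunflower seeds 0.04145, whole-barley bread 0.03922, quinoa 0.03604.
Take 3 servings of sunflower seeds: uses 579 kcal, +24.0 g protein (running total 24.0 g).
Take 0.2745 servings of whole-barley bread: uses 28 kcal, +1.1 g protein (running total 25.1 g).
Filling greedily by protein-per-kcal is optimal for one linear limit, giving 25.1 g.

25.1 g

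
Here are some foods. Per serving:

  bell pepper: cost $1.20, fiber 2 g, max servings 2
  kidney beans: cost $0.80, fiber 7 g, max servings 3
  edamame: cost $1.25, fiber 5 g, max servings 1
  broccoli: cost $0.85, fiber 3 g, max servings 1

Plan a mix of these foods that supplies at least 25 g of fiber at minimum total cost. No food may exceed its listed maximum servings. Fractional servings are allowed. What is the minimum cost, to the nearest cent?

Cost per g of fiber: kidney beans $0.1143, edamame $0.2500, broccoli $0.2833, bell pepper $0.6000.
Take 3 servings of kidney beans: +21.0 g fiber for $2.40 (total $2.40, still need 4.0 g).
Take 0.8 servings of edamame: +4.0 g fiber for $1.00 (total $3.40, still need 0.0 g).
Greedy by cheapest-per-g is optimal for a single linear constraint, so the minimum cost is $3.40.

$3.40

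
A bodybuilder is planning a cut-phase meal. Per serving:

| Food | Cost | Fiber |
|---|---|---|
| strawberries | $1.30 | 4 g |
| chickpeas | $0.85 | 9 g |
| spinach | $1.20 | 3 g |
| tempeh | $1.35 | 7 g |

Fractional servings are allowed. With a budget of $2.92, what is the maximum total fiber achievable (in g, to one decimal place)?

30.9 g

Fiber per dollar: chickpeas 10.59, tempeh 5.185, strawberries 3.077, spinach 2.5.
With no serving limits, spend the whole cost allowance on chickpeas: $2.92 / $0.85 × 9 g = 30.9 g.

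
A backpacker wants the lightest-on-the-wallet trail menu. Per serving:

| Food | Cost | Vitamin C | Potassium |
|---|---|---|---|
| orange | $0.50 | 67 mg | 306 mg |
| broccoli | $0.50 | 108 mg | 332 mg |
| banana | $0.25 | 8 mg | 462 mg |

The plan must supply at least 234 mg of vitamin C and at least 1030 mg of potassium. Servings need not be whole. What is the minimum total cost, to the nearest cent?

$1.23

At the optimum either one food covers both requirements or two foods hit both targets exactly; no other combination can be cheaper.
orange only: max(234/67, 1030/306) = 3.493 servings → $1.75.
broccoli only: max(234/108, 1030/332) = 3.102 servings → $1.55.
banana only: max(234/8, 1030/462) = 29.25 servings → $7.31.
orange + broccoli with both tight: 3.106 servings and 0.2401 servings → $1.67.
orange + banana with both targets exact would need a negative amount; discard.
broccoli + banana with both tight: 2.114 servings and 0.7102 servings → $1.23.
So the least-cost plan costs $1.23.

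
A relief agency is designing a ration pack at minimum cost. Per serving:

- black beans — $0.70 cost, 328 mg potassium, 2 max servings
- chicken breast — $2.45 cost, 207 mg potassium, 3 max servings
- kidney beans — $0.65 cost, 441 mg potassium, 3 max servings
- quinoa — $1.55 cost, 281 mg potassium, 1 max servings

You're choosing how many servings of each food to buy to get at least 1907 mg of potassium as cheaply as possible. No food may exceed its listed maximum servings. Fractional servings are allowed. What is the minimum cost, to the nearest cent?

$3.20

Cost per mg of potassium: kidney beans $0.0015, black beans $0.0021, quinoa $0.0055, chicken breast $0.0118.
Take 3 servings of kidney beans: +1323.0 mg potassium for $1.95 (total $1.95, still need 584.0 mg).
Take 1.78 servings of black beans: +584.0 mg potassium for $1.25 (total $3.20, still need 0.0 mg).
Filling from the cheapest source first is optimal under one linear minimum: $3.20.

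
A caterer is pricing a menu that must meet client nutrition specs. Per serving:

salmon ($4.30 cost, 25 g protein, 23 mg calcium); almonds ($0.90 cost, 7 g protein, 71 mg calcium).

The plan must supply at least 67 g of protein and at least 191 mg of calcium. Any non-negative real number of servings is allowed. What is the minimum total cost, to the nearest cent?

$8.61

A basic optimal solution has at most two foods positive. Try each food alone and each pair with both targets met exactly.
salmon only: max(67/25, 191/23) = 8.304 servings → $35.71.
almonds only: max(67/7, 191/71) = 9.571 servings → $8.61.
salmon + almonds with both tight: 2.119 servings and 2.004 servings → $10.91.
The minimum over all feasible corners is $8.61.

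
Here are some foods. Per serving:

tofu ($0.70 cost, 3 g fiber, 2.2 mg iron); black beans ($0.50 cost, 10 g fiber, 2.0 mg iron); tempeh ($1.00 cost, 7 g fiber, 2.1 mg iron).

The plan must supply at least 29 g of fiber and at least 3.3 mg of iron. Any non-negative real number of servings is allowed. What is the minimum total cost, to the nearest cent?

$1.45

Minimising a linear cost over {fiber ≥ 29, iron ≥ 3.3, servings ≥ 0} — the optimum is at a vertex, using one or two foods.
tofu only: max(29/3, 3.3/2.2) = 9.667 servings → $6.77.
black beans only: max(29/10, 3.3/2.0) = 2.9 servings → $1.45.
tempeh only: max(29/7, 3.3/2.1) = 4.143 servings → $4.14.
tofu + black beans: the both-tight solution has a negative serving — not a feasible corner.
tofu + tempeh with both targets exact would need a negative amount; discard.
black beans + tempeh: intersection lies outside the first quadrant.
The minimum over all feasible corners is $1.45.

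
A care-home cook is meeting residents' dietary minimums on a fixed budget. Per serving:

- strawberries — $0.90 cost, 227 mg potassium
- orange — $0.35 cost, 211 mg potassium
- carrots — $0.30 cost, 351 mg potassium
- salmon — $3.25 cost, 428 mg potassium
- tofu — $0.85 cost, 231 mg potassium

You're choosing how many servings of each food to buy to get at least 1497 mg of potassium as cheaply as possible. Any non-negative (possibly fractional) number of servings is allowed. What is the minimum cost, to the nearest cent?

Cost per mg of potassium: carrots $0.0009, orange $0.0017, tofu $0.0037, strawberries $0.0040, salmon $0.0076.
With no serving limits, use only carrots: 1497 mg / 351 mg = 4.265 servings × $0.30 = $1.28.

$1.28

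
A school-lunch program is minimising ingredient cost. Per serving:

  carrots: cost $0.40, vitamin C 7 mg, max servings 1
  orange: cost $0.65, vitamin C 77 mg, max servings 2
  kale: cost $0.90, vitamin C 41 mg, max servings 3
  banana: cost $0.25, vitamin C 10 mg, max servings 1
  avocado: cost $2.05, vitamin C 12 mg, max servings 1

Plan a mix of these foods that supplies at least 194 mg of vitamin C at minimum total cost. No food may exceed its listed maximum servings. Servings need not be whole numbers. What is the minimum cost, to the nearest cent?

$2.18

Cost per mg of vitamin C: orange $0.0084, kale $0.0220, banana $0.0250, carrots $0.0571, avocado $0.1708.
Take 2 servings of orange: +154.0 mg vitamin C for $1.30 (total $1.30, still need 40.0 mg).
Take 0.9756 servings of kale: +40.0 mg vitamin C for $0.88 (total $2.18, still need 0.0 mg).
Greedy by cheapest-per-mg is optimal for a single linear constraint, so the minimum cost is $2.18.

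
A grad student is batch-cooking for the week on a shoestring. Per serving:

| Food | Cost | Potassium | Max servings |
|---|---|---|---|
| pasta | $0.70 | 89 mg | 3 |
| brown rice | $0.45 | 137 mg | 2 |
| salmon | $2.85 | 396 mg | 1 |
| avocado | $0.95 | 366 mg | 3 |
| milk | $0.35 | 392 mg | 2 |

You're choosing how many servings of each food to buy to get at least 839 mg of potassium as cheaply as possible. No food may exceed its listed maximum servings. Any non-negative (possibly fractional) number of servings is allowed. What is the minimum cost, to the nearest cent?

Cost per mg of potassium: milk $0.0009, avocado $0.0026, brown rice $0.0033, salmon $0.0072, pasta $0.0079.
Take 2 servings of milk: +784.0 mg potassium for $0.70 (total $0.70, still need 55.0 mg).
Take 0.1503 servings of avocado: +55.0 mg potassium for $0.14 (total $0.84, still need 0.0 mg).
Greedy by cheapest-per-mg is optimal for a single linear constraint, so the minimum cost is $0.84.

$0.84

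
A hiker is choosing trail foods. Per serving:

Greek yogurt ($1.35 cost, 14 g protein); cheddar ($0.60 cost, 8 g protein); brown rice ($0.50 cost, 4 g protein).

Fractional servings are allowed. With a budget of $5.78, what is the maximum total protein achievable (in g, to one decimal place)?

Protein per dollar: cheddar 13.33, Greek yogurt 10.37, brown rice 8.
With no serving limits, spend the whole cost allowance on cheddar: $5.78 / $0.60 × 8 g = 77.1 g.

77.1 g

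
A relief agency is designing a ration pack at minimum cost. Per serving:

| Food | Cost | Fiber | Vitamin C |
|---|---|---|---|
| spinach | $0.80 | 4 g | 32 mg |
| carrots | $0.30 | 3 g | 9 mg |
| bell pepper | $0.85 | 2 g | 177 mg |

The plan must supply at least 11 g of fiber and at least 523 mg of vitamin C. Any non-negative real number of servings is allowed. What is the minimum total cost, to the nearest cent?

Compare the cost at each extreme point of the feasible region.
spinach only: max(11/4, 523/32) = 16.34 servings → $13.07.
carrots only: max(11/3, 523/9) = 58.11 servings → $17.43.
bell pepper only: max(11/2, 523/177) = 5.5 servings → $4.67.
spinach + carrots: intersection lies outside the first quadrant.
spinach + bell pepper with both tight: 1.399 servings and 2.702 servings → $3.42.
carrots + bell pepper with both tight: 1.756 servings and 2.865 servings → $2.96.
So the least-cost plan costs $2.96.

$2.96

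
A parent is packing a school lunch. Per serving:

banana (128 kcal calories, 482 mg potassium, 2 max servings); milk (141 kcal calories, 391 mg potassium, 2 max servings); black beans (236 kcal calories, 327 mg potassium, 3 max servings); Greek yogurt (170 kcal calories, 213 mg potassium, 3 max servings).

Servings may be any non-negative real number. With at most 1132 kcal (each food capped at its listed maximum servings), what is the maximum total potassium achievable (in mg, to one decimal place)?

2569.0 mg

Potassium per kcal: banana 3.766, milk 2.773, black beans 1.386, Greek yogurt 1.253.
Take 2 servings of banana: uses 256 kcal, +964.0 mg potassium (running total 964.0 mg).
Take 2 servings of milk: uses 282 kcal, +782.0 mg potassium (running total 1746.0 mg).
Take 2.517 servings of black beans: uses 594 kcal, +823.0 mg potassium (running total 2569.0 mg).
Filling greedily by potassium-per-kcal is optimal for one linear limit, giving 2569.0 mg.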